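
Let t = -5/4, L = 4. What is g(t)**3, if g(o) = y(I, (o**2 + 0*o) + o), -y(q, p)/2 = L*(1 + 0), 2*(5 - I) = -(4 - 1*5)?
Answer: -512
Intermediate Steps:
t = -5/4 (t = -5*1/4 = -5/4 ≈ -1.2500)
I = 9/2 (I = 5 - (-1)*(4 - 1*5)/2 = 5 - (-1)*(4 - 5)/2 = 5 - (-1)*(-1)/2 = 5 - 1/2*1 = 5 - 1/2 = 9/2 ≈ 4.5000)
y(q, p) = -8 (y(q, p) = -8*(1 + 0) = -8)
g(o) = -8
g(t)**3 = (-8)**3 = -512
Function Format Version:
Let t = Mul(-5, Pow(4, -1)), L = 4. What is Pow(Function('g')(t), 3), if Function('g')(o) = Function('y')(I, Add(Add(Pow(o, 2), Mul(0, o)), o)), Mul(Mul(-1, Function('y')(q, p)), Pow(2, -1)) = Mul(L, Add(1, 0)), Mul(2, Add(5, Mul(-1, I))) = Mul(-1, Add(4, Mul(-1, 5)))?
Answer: -512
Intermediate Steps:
t = Rational(-5, 4) (t = Mul(-5, Rational(1, 4)) = Rational(-5, 4) ≈ -1.2500)
I = Rational(9, 2) (I = Add(5, Mul(Rational(-1, 2), Mul(-1, Add(4, Mul(-1, 5))))) = Add(5, Mul(Rational(-1, 2), Mul(-1, Add(4, -5)))) = Add(5, Mul(Rational(-1, 2), Mul(-1, -1))) = Add(5, Mul(Rational(-1, 2), 1)) = Add(5, Rational(-1, 2)) = Rational(9, 2) ≈ 4.5000)
Function('y')(q, p) = -8 (Function('y')(q, p) = Mul(-2, Mul(4, Add(1, 0))) = Mul(-2, Mul(4, 1)) = Mul(-2, 4) = -8)
Function('g')(o) = -8
Pow(Function('g')(t), 3) = Pow(-8, 3) = -512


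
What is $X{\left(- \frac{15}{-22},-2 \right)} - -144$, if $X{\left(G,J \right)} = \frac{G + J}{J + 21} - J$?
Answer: $\frac{60999}{418} \approx 145.93$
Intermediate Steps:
$X{\left(G,J \right)} = - J + \frac{G + J}{21 + J}$ ($X{\left(G,J \right)} = \frac{G + J}{21 + J} - J = - J + \frac{G + J}{21 + J}$)
$X{\left(- \frac{15}{-22},-2 \right)} - -144 = \frac{- \frac{15}{-22} - \left(-2\right)^{2} - -40}{21 - 2} - -144 = \frac{\left(-15\right) \left(- \frac{1}{22}\right) - 4 + 40}{19} + 144 = \frac{\frac{15}{22} - 4 + 40}{19} + 144 = \frac{1}{19} \cdot \frac{807}{22} + 144 = \frac{807}{418} + 144 = \frac{60999}{418}$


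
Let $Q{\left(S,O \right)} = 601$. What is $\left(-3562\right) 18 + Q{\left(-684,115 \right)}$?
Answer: $-63515$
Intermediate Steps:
$\left(-3562\right) 18 + Q{\left(-684,115 \right)} = \left(-3562\right) 18 + 601 = -64116 + 601 = -63515$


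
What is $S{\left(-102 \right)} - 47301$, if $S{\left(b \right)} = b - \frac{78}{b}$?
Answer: $- \frac{805838}{17} \approx -47402.0$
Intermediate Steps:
$S{\left(-102 \right)} - 47301 = \left(-102 - \frac{78}{-102}\right) - 47301 = \left(-102 - - \frac{13}{17}\right) - 47301 = \left(-102 + \frac{13}{17}\right) - 47301 = - \frac{1721}{17} - 47301 = - \frac{805838}{17}$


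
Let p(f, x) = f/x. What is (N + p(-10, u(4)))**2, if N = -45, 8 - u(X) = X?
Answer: 9025/4 ≈ 2256.3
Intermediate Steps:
u(X) = 8 - X
(N + p(-10, u(4)))**2 = (-45 - 10/(8 - 1*4))**2 = (-45 - 10/(8 - 4))**2 = (-45 - 10/4)**2 = (-45 - 10*1/4)**2 = (-45 - 5/2)**2 = (-95/2)**2 = 9025/4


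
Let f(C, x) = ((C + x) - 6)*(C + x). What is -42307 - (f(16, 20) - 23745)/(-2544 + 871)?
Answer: -70802276/1673 ≈ -42321.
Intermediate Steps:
f(C, x) = (C + x)*(-6 + C + x) (f(C, x) = (-6 + C + x)*(C + x) = (C + x)*(-6 + C + x))
-42307 - (f(16, 20) - 23745)/(-2544 + 871) = -42307 - ((16**2 + 20**2 - 6*16 - 6*20 + 2*16*20) - 23745)/(-2544 + 871) = -42307 - ((256 + 400 - 96 - 120 + 640) - 23745)/(-1673) = -42307 - (1080 - 23745)*(-1)/1673 = -42307 - (-22665)*(-1)/1673 = -42307 - 1*22665/1673 = -42307 - 22665/1673 = -70802276/1673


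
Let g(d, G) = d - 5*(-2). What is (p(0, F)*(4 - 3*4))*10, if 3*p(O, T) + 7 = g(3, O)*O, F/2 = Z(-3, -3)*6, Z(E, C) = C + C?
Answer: 560/3 ≈ 186.67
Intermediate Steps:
Z(E, C) = 2*C
g(d, G) = 10 + d (g(d, G) = d + 10 = 10 + d)
F = -72 (F = 2*((2*(-3))*6) = 2*(-6*6) = 2*(-36) = -72)
p(O, T) = -7/3 + 13*O/3 (p(O, T) = -7/3 + ((10 + 3)*O)/3 = -7/3 + (13*O)/3 = -7/3 + 13*O/3)
(p(0, F)*(4 - 3*4))*10 = ((-7/3 + (13/3)*0)*(4 - 3*4))*10 = ((-7/3 + 0)*(4 - 12))*10 = -7/3*(-8)*10 = (56/3)*10 = 560/3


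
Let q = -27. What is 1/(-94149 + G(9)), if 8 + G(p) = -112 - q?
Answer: -1/94242 ≈ -1.0611e-5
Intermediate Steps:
G(p) = -93 (G(p) = -8 + (-112 - 1*(-27)) = -8 + (-112 + 27) = -8 - 85 = -93)
1/(-94149 + G(9)) = 1/(-94149 - 93) = 1/(-94242) = -1/94242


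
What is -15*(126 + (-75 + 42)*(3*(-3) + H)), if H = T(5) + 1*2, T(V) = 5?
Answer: -2880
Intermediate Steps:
H = 7 (H = 5 + 1*2 = 5 + 2 = 7)
-15*(126 + (-75 + 42)*(3*(-3) + H)) = -15*(126 + (-75 + 42)*(3*(-3) + 7)) = -15*(126 - 33*(-9 + 7)) = -15*(126 - 33*(-2)) = -15*(126 + 66) = -15*192 = -2880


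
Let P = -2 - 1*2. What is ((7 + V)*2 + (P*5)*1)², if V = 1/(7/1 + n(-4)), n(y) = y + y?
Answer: 64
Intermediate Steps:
P = -4 (P = -2 - 2 = -4)
n(y) = 2*y
V = -1 (V = 1/(7/1 + 2*(-4)) = 1/(7*1 - 8) = 1/(7 - 8) = 1/(-1) = -1)
((7 + V)*2 + (P*5)*1)² = ((7 - 1)*2 - 4*5*1)² = (6*2 - 20*1)² = (12 - 20)² = (-8)² = 64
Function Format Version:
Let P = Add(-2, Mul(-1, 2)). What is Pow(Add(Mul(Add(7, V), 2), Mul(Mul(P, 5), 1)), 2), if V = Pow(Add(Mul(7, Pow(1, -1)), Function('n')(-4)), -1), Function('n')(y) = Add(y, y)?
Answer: 64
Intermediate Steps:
P = -4 (P = Add(-2, -2) = -4)
Function('n')(y) = Mul(2, y)
V = -1 (V = Pow(Add(Mul(7, Pow(1, -1)), Mul(2, -4)), -1) = Pow(Add(Mul(7, 1), -8), -1) = Pow(Add(7, -8), -1) = Pow(-1, -1) = -1)
Pow(Add(Mul(Add(7, V), 2), Mul(Mul(P, 5), 1)), 2) = Pow(Add(Mul(Add(7, -1), 2), Mul(Mul(-4, 5), 1)), 2) = Pow(Add(Mul(6, 2), Mul(-20, 1)), 2) = Pow(Add(12, -20), 2) = Pow(-8, 2) = 64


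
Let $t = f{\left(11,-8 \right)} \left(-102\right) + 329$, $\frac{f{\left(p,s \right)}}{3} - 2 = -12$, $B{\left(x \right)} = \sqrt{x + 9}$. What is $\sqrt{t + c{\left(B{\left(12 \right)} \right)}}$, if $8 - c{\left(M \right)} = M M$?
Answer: $4 \sqrt{211} \approx 58.103$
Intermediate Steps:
$B{\left(x \right)} = \sqrt{9 + x}$
$c{\left(M \right)} = 8 - M^{2}$ ($c{\left(M \right)} = 8 - M M = 8 - M^{2}$)
$f{\left(p,s \right)} = -30$ ($f{\left(p,s \right)} = 6 + 3 \left(-12\right) = 6 - 36 = -30$)
$t = 3389$ ($t = \left(-30\right) \left(-102\right) + 329 = 3060 + 329 = 3389$)
$\sqrt{t + c{\left(B{\left(12 \right)} \right)}} = \sqrt{3389 + \left(8 - \left(\sqrt{9 + 12}\right)^{2}\right)} = \sqrt{3389 + \left(8 - \left(\sqrt{21}\right)^{2}\right)} = \sqrt{3389 + \left(8 - 21\right)} = \sqrt{3389 - 13} = \sqrt{3376} = 4 \sqrt{211}$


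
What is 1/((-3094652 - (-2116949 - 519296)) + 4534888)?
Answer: 1/4076481 ≈ 2.4531e-7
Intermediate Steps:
1/((-3094652 - (-2116949 - 519296)) + 4534888) = 1/((-3094652 - 1*(-2636245)) + 4534888) = 1/((-3094652 + 2636245) + 4534888) = 1/(-458407 + 4534888) = 1/4076481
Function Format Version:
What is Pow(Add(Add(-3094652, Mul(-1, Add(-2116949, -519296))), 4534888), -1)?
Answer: Rational(1, 4076481) ≈ 2.4531e-7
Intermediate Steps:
Pow(Add(Add(-3094652, Mul(-1, Add(-2116949, -519296))), 4534888), -1) = Pow(Add(Add(-3094652, Mul(-1, -2636245)), 4534888), -1) = Pow(Add(Add(-3094652, 2636245), 4534888), -1) = Pow(Add(-458407, 4534888), -1) = Pow(4076481, -1) = Rational(1, 4076481)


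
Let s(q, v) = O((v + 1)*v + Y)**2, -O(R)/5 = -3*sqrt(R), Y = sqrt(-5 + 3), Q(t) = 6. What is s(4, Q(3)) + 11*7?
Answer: 9527 + 225*I*sqrt(2) ≈ 9527.0 + 318.2*I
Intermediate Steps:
Y = I*sqrt(2) (Y = sqrt(-2) = I*sqrt(2) ≈ 1.4142*I)
O(R) = 15*sqrt(R) (O(R) = -(-15)*sqrt(R) = 15*sqrt(R))
s(q, v) = 225*I*sqrt(2) + 225*v*(1 + v) (s(q, v) = (15*sqrt((v + 1)*v + I*sqrt(2)))**2 = (15*sqrt((1 + v)*v + I*sqrt(2)))**2 = (15*sqrt(v*(1 + v) + I*sqrt(2)))**2 = (15*sqrt(I*sqrt(2) + v*(1 + v)))**2 = 225*I*sqrt(2) + 225*v*(1 + v))
s(4, Q(3)) + 11*7 = (225*6 + 225*6**2 + 225*I*sqrt(2)) + 11*7 = (1350 + 225*36 + 225*I*sqrt(2)) + 77 = (1350 + 8100 + 225*I*sqrt(2)) + 77 = (9450 + 225*I*sqrt(2)) + 77 = 9527 + 225*I*sqrt(2)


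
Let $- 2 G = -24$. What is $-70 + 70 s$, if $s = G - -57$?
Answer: $4760$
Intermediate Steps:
$G = 12$ ($G = \left(- \frac{1}{2}\right) \left(-24\right) = 12$)
$s = 69$ ($s = 12 - -57 = 12 + 57 = 69$)
$-70 + 70 s = -70 + 70 \cdot 69 = -70 + 4830 = 4760$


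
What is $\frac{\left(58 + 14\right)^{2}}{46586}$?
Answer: $\frac{2592}{23293} \approx 0.11128$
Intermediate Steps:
$\frac{\left(58 + 14\right)^{2}}{46586} = 72^{2} \cdot \frac{1}{46586} = 5184 \cdot \frac{1}{46586} = \frac{2592}{23293}$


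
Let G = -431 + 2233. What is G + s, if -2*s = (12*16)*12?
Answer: 650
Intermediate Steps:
G = 1802
s = -1152 (s = -12*16*12/2 = -96*12 = -½*2304 = -1152)
G + s = 1802 - 1152 = 650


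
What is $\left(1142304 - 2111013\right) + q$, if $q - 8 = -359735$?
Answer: $-1328436$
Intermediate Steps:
$q = -359727$ ($q = 8 - 359735 = -359727$)
$\left(1142304 - 2111013\right) + q = \left(1142304 - 2111013\right) - 359727 = -968709 - 359727 = -1328436$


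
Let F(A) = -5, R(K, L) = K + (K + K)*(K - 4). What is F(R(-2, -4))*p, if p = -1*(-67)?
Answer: -335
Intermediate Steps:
R(K, L) = K + 2*K*(-4 + K) (R(K, L) = K + (2*K)*(-4 + K) = K + 2*K*(-4 + K))
p = 67
F(R(-2, -4))*p = -5*67 = -335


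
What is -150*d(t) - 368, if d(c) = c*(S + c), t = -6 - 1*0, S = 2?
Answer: -3968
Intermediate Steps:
t = -6 (t = -6 + 0 = -6)
d(c) = c*(2 + c)
-150*d(t) - 368 = -(-900)*(2 - 6) - 368 = -(-900)*(-4) - 368 = -150*24 - 368 = -3600 - 368 = -3968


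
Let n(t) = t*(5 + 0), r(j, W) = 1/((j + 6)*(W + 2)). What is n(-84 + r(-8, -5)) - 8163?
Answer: -51493/6 ≈ -8582.2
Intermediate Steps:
r(j, W) = 1/((2 + W)*(6 + j)) (r(j, W) = 1/((6 + j)*(2 + W)) = 1/((2 + W)*(6 + j)))
n(t) = 5*t (n(t) = t*5 = 5*t)
n(-84 + r(-8, -5)) - 8163 = 5*(-84 + 1/(12 + 2*(-8) + 6*(-5) - 5*(-8))) - 8163 = 5*(-84 + 1/(12 - 16 - 30 + 40)) - 8163 = 5*(-84 + 1/6) - 8163 = 5*(-503/6) - 8163 = -2515/6 - 8163 = -51493/6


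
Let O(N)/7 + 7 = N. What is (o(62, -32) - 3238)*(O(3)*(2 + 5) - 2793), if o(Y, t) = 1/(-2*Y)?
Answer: 1200122357/124 ≈ 9.6784e+6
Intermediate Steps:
O(N) = -49 + 7*N
o(Y, t) = -1/(2*Y)
(o(62, -32) - 3238)*(O(3)*(2 + 5) - 2793) = (-½/62 - 3238)*((-49 + 7*3)*(2 + 5) - 2793) = (-½*1/62 - 3238)*((-49 + 21)*7 - 2793) = (-1/124 - 3238)*(-28*7 - 2793) = -401513*(-196 - 2793)/124 = -401513/124*(-2989) = 1200122357/124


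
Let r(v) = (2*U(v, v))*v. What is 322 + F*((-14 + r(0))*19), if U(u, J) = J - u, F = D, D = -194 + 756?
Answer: -149170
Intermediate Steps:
D = 562
F = 562
r(v) = 0 (r(v) = (2*(v - v))*v = (2*0)*v = 0*v = 0)
322 + F*((-14 + r(0))*19) = 322 + 562*((-14 + 0)*19) = 322 + 562*(-14*19) = 322 + 562*(-266) = 322 - 149492 = -149170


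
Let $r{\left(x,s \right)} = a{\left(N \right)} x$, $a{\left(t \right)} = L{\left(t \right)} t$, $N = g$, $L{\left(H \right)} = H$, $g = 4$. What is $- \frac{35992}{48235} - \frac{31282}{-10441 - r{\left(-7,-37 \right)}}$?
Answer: $\frac{103375082}{45292665} \approx 2.2824$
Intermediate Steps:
$N = 4$
$a{\left(t \right)} = t^{2}$ ($a{\left(t \right)} = t t = t^{2}$)
$r{\left(x,s \right)} = 16 x$ ($r{\left(x,s \right)} = 4^{2} x = 16 x$)
$- \frac{35992}{48235} - \frac{31282}{-10441 - r{\left(-7,-37 \right)}} = - \frac{35992}{48235} - \frac{31282}{-10441 - 16 \left(-7\right)} = \left(-35992\right) \frac{1}{48235} - \frac{31282}{-10441 - -112} = - \frac{3272}{4385} - \frac{31282}{-10441 + 112} = - \frac{3272}{4385} - \frac{31282}{-10329} = - \frac{3272}{4385} - - \frac{31282}{10329} = - \frac{3272}{4385} + \frac{31282}{10329} = \frac{103375082}{45292665}$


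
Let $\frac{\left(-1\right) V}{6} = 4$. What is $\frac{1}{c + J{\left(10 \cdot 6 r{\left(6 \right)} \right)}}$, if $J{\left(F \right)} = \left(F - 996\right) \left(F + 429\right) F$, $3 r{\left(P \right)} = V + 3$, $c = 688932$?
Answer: $\frac{1}{6041412} \approx 1.6552 \cdot 10^{-7}$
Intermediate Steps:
$V = -24$ ($V = \left(-6\right) 4 = -24$)
$r{\left(P \right)} = -7$ ($r{\left(P \right)} = \frac{-24 + 3}{3} = \frac{1}{3} \left(-21\right) = -7$)
$J{\left(F \right)} = F \left(-996 + F\right) \left(429 + F\right)$ ($J{\left(F \right)} = \left(-996 + F\right) \left(429 + F\right) F = F \left(-996 + F\right) \left(429 + F\right)$)
$\frac{1}{c + J{\left(10 \cdot 6 r{\left(6 \right)} \right)}} = \frac{1}{688932 + 10 \cdot 6 \left(-7\right) \left(-427284 + \left(10 \cdot 6 \left(-7\right)\right)^{2} - 567 \cdot 10 \cdot 6 \left(-7\right)\right)} = \frac{1}{688932 + 60 \left(-7\right) \left(-427284 + \left(60 \left(-7\right)\right)^{2} - 567 \cdot 60 \left(-7\right)\right)} = \frac{1}{688932 - 420 \left(-427284 + \left(-420\right)^{2} - -238140\right)} = \frac{1}{688932 - 420 \left(-427284 + 176400 + 238140\right)} = \frac{1}{688932 - -5352480} = \frac{1}{688932 + 5352480} = \frac{1}{6041412}$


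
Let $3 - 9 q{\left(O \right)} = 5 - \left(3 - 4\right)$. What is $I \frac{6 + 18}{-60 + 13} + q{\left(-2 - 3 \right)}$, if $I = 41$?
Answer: $- \frac{2999}{141} \approx -21.27$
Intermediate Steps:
$q{\left(O \right)} = - \frac{1}{3}$ ($q{\left(O \right)} = \frac{1}{3} - \frac{5 - \left(3 - 4\right)}{9} = \frac{1}{3} - \frac{5 - -1}{9} = \frac{1}{3} - \frac{5 + 1}{9} = \frac{1}{3} - \frac{2}{3} = - \frac{1}{3}$)
$I \frac{6 + 18}{-60 + 13} + q{\left(-2 - 3 \right)} = 41 \frac{6 + 18}{-60 + 13} - \frac{1}{3} = 41 \frac{24}{-47} - \frac{1}{3} = 41 \cdot 24 \left(- \frac{1}{47}\right) - \frac{1}{3} = 41 \left(- \frac{24}{47}\right) - \frac{1}{3} = - \frac{984}{47} - \frac{1}{3} = - \frac{2999}{141}$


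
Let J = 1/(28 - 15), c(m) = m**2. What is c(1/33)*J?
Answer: 1/14157 ≈ 7.0636e-5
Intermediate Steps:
J = 1/13 ≈ 0.076923
c(1/33)*J = (1/33)**2*(1/13) = (1/1089)*(1/13) = 1/14157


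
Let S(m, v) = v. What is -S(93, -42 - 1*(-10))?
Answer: 32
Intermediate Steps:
-S(93, -42 - 1*(-10)) = -(-42 - 1*(-10)) = -(-42 + 10) = -1*(-32) = 32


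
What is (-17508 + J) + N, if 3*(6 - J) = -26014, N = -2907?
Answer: -35213/3 ≈ -11738.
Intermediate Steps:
J = 26032/3 (J = 6 - 1/3*(-26014) = 6 + 26014/3 = 26032/3 ≈ 8677.3)
(-17508 + J) + N = (-17508 + 26032/3) - 2907 = -26492/3 - 2907 = -35213/3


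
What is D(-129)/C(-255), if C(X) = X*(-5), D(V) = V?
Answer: -43/425 ≈ -0.10118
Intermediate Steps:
C(X) = -5*X
D(-129)/C(-255) = -129/((-5*(-255))) = -129/1275 = -129*1/1275 = -43/425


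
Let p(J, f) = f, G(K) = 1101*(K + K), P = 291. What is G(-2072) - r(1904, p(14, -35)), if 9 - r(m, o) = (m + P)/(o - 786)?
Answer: -3745858208/821 ≈ -4.5626e+6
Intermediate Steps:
G(K) = 2202*K (G(K) = 1101*(2*K) = 2202*K)
r(m, o) = 9 - (291 + m)/(-786 + o) (r(m, o) = 9 - (m + 291)/(o - 786) = 9 - (291 + m)/(-786 + o))
G(-2072) - r(1904, p(14, -35)) = 2202*(-2072) - (-7365 - 1*1904 + 9*(-35))/(-786 - 35) = -4562544 - (-7365 - 1904 - 315)/(-821) = -4562544 - (-1)*(-9584)/821 = -4562544 - 1*9584/821 = -4562544 - 9584/821 = -3745858208/821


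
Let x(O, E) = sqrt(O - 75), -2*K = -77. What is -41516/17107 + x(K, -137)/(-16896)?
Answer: -41516/17107 - I*sqrt(146)/33792 ≈ -2.4268 - 0.00035757*I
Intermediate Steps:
K = 77/2 (K = -1/2*(-77) = 77/2 ≈ 38.500)
x(O, E) = sqrt(-75 + O)
-41516/17107 + x(K, -137)/(-16896) = -41516/17107 + sqrt(-75 + 77/2)/(-16896) = -41516*1/17107 + sqrt(-73/2)*(-1/16896) = -41516/17107 + (I*sqrt(146)/2)*(-1/16896) = -41516/17107 - I*sqrt(146)/33792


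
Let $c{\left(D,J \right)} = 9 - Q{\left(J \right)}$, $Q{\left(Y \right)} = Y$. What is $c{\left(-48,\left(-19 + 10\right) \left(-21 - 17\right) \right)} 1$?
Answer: $-333$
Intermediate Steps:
$c{\left(D,J \right)} = 9 - J$
$c{\left(-48,\left(-19 + 10\right) \left(-21 - 17\right) \right)} 1 = \left(9 - \left(-19 + 10\right) \left(-21 - 17\right)\right) 1 = \left(9 - \left(-9\right) \left(-38\right)\right) 1 = \left(9 - 342\right) 1 = \left(-333\right) 1 = -333$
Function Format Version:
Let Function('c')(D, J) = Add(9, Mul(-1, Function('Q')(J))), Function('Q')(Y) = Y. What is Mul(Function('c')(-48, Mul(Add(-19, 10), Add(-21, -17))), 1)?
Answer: -333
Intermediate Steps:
Function('c')(D, J) = Add(9, Mul(-1, J))
Mul(Function('c')(-48, Mul(Add(-19, 10), Add(-21, -17))), 1) = Mul(Add(9, Mul(-1, Mul(Add(-19, 10), Add(-21, -17)))), 1) = Mul(Add(9, Mul(-1, Mul(-9, -38))), 1) = Mul(Add(9, Mul(-1, 342)), 1) = Mul(Add(9, -342), 1) = Mul(-333, 1) = -333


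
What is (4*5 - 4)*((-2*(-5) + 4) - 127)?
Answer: -1808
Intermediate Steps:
(4*5 - 4)*((-2*(-5) + 4) - 127) = (20 - 4)*((10 + 4) - 127) = 16*(14 - 127) = 16*(-113) = -1808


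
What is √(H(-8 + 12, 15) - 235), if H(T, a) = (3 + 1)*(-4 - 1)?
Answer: I*√255 ≈ 15.969*I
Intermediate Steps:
H(T, a) = -20 (H(T, a) = 4*(-5) = -20)
√(H(-8 + 12, 15) - 235) = √(-20 - 235) = √(-255) = I*√255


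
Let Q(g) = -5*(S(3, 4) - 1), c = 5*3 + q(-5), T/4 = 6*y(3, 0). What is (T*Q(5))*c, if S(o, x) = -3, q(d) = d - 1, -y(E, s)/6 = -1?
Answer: 25920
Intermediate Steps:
y(E, s) = 6 (y(E, s) = -6*(-1) = 6)
q(d) = -1 + d
T = 144 (T = 4*(6*6) = 4*36 = 144)
c = 9 (c = 5*3 + (-1 - 5) = 15 - 6 = 9)
Q(g) = 20 (Q(g) = -5*(-3 - 1) = -5*(-4) = 20)
(T*Q(5))*c = (144*20)*9 = 2880*9 = 25920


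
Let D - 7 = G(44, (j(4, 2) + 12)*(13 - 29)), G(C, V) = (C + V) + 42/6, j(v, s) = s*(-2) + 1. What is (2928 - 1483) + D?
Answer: 1359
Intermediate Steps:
j(v, s) = 1 - 2*s (j(v, s) = -2*s + 1 = 1 - 2*s)
G(C, V) = 7 + C + V (G(C, V) = (C + V) + 42*(⅙) = (C + V) + 7 = 7 + C + V)
D = -86 (D = 7 + (7 + 44 + ((1 - 2*2) + 12)*(13 - 29)) = 7 + (7 + 44 + ((1 - 4) + 12)*(-16)) = 7 + (7 + 44 + (-3 + 12)*(-16)) = 7 + (7 + 44 + 9*(-16)) = 7 + (7 + 44 - 144) = 7 - 93 = -86)
(2928 - 1483) + D = (2928 - 1483) - 86 = 1445 - 86 = 1359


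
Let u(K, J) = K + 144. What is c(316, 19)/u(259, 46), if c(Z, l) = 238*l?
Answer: 4522/403 ≈ 11.221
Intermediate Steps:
u(K, J) = 144 + K
c(316, 19)/u(259, 46) = (238*19)/(144 + 259) = 4522/403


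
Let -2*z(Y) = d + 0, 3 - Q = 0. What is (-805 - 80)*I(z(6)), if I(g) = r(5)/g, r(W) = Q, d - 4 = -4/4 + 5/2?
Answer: 10620/11 ≈ 965.45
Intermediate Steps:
d = 11/2 (d = 4 + (-4/4 + 5/2) = 4 + (-4*¼ + 5*(½)) = 4 + (-1 + 5/2) = 4 + 3/2 = 11/2 ≈ 5.5000)
Q = 3 (Q = 3 - 1*0 = 3 + 0 = 3)
r(W) = 3
z(Y) = -11/4 (z(Y) = -(11/2 + 0)/2 = -½*11/2 = -11/4)
I(g) = 3/g
(-805 - 80)*I(z(6)) = (-805 - 80)*(3/(-11/4)) = -2655*(-4)/11 = -885*(-12/11) = 10620/11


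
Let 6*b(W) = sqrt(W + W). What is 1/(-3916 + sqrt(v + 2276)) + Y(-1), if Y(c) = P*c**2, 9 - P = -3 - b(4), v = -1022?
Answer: 8363714/696991 - sqrt(1254)/15333802 + sqrt(2)/3 ≈ 12.471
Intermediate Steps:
b(W) = sqrt(2)*sqrt(W)/6 (b(W) = sqrt(W + W)/6 = sqrt(2*W)/6 = (sqrt(2)*sqrt(W))/6 = sqrt(2)*sqrt(W)/6)
P = 12 + sqrt(2)/3 (P = 9 - (-3 - sqrt(2)*sqrt(4)/6) = 9 - (-3 - sqrt(2)*2/6) = 9 - (-3 - sqrt(2)/3) = 9 + (3 + sqrt(2)/3) = 12 + sqrt(2)/3 ≈ 12.471)
Y(c) = c**2*(12 + sqrt(2)/3) (Y(c) = (12 + sqrt(2)/3)*c**2 = c**2*(12 + sqrt(2)/3))
1/(-3916 + sqrt(v + 2276)) + Y(-1) = 1/(-3916 + sqrt(-1022 + 2276)) + (1/3)*(-1)**2*(36 + sqrt(2)) = 1/(-3916 + sqrt(1254)) + (1/3)*1*(36 + sqrt(2)) = 1/(-3916 + sqrt(1254)) + (12 + sqrt(2)/3) = 12 + 1/(-3916 + sqrt(1254)) + sqrt(2)/3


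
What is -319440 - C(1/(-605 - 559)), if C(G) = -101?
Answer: -319339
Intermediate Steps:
-319440 - C(1/(-605 - 559)) = -319440 - 1*(-101) = -319440 + 101 = -319339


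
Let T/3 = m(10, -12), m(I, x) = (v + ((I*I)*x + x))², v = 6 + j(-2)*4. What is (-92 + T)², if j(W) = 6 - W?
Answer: 17096041789696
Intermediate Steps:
v = 38 (v = 6 + (6 - 1*(-2))*4 = 6 + (6 + 2)*4 = 6 + 8*4 = 6 + 32 = 38)
m(I, x) = (38 + x + x*I²)² (m(I, x) = (38 + ((I*I)*x + x))² = (38 + (I²*x + x))² = (38 + (x*I² + x))² = (38 + (x + x*I²))² = (38 + x + x*I²)²)
T = 4134828 (T = 3*(38 - 12 - 12*10²)² = 3*(38 - 12 - 12*100)² = 3*(38 - 12 - 1200)² = 3*(-1174)² = 3*1378276 = 4134828)
(-92 + T)² = (-92 + 4134828)² = 4134736² = 17096041789696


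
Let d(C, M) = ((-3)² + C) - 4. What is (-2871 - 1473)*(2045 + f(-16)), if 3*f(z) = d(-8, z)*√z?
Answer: -8883480 + 17376*I ≈ -8.8835e+6 + 17376.0*I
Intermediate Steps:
d(C, M) = 5 + C (d(C, M) = (9 + C) - 4 = 5 + C)
f(z) = -√z (f(z) = ((5 - 8)*√z)/3 = (-3*√z)/3 = -√z)
(-2871 - 1473)*(2045 + f(-16)) = (-2871 - 1473)*(2045 - √(-16)) = -4344*(2045 - 4*I) = -8883480 + 17376*I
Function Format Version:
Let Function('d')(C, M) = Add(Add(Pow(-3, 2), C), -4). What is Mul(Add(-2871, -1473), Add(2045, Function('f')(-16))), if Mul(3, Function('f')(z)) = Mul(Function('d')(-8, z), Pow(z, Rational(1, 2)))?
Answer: Add(-8883480, Mul(17376, I)) ≈ Add(-8.8835e+6, Mul(17376., I))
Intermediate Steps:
Function('d')(C, M) = Add(5, C) (Function('d')(C, M) = Add(Add(9, C), -4) = Add(5, C))
Function('f')(z) = Mul(-1, Pow(z, Rational(1, 2))) (Function('f')(z) = Mul(Rational(1, 3), Mul(Add(5, -8), Pow(z, Rational(1, 2)))) = Mul(Rational(1, 3), Mul(-3, Pow(z, Rational(1, 2)))) = Mul(-1, Pow(z, Rational(1, 2))))
Mul(Add(-2871, -1473), Add(2045, Function('f')(-16))) = Mul(Add(-2871, -1473), Add(2045, Mul(-1, Pow(-16, Rational(1, 2))))) = Mul(-4344, Add(2045, Mul(-1, Mul(4, I)))) = Mul(-4344, Add(2045, Mul(-4, I))) = Add(-8883480, Mul(17376, I))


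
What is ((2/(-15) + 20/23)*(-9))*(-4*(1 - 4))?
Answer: -9144/115 ≈ -79.513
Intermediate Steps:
((2/(-15) + 20/23)*(-9))*(-4*(1 - 4)) = ((2*(-1/15) + 20*(1/23))*(-9))*(-4*(-3)) = ((-2/15 + 20/23)*(-9))*12 = ((254/345)*(-9))*12 = -762/115*12 = -9144/115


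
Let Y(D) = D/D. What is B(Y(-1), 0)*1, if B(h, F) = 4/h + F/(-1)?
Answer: 4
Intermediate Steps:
Y(D) = 1
B(h, F) = -F + 4/h (B(h, F) = 4/h + F*(-1) = 4/h - F = -F + 4/h)
B(Y(-1), 0)*1 = (-1*0 + 4/1)*1 = (0 + 4*1)*1 = (0 + 4)*1 = 4*1 = 4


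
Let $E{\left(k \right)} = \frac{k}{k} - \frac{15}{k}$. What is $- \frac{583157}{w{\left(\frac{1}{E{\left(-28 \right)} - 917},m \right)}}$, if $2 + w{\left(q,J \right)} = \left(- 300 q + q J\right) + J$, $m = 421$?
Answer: $- \frac{14948063381}{10736839} \approx -1392.2$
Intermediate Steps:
$E{\left(k \right)} = 1 - \frac{15}{k}$
$w{\left(q,J \right)} = -2 + J - 300 q + J q$ ($w{\left(q,J \right)} = -2 + \left(\left(- 300 q + q J\right) + J\right) = -2 + \left(\left(- 300 q + J q\right) + J\right) = -2 + \left(J - 300 q + J q\right) = -2 + J - 300 q + J q$)
$- \frac{583157}{w{\left(\frac{1}{E{\left(-28 \right)} - 917},m \right)}} = - \frac{583157}{-2 + 421 - \frac{300}{\frac{-15 - 28}{-28} - 917} + \frac{421}{\frac{-15 - 28}{-28} - 917}} = - \frac{583157}{-2 + 421 - \frac{300}{\left(- \frac{1}{28}\right) \left(-43\right) - 917} + \frac{421}{\left(- \frac{1}{28}\right) \left(-43\right) - 917}} = - \frac{583157}{-2 + 421 - \frac{300}{\frac{43}{28} - 917} + \frac{421}{\frac{43}{28} - 917}} = - \frac{583157}{-2 + 421 - \frac{300}{- \frac{25633}{28}} + \frac{421}{- \frac{25633}{28}}} = - \frac{583157}{-2 + 421 - - \frac{8400}{25633} + 421 \left(- \frac{28}{25633}\right)} = - \frac{583157}{-2 + 421 + \frac{8400}{25633} - \frac{11788}{25633}} = - \frac{583157}{\frac{10736839}{25633}} = \left(-583157\right) \frac{25633}{10736839} = - \frac{14948063381}{10736839}$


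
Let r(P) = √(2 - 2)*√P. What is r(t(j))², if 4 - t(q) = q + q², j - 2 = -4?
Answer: 0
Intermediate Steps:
j = -2 (j = 2 - 4 = -2)
t(q) = 4 - q - q² (t(q) = 4 - (q + q²) = 4 + (-q - q²) = 4 - q - q²)
r(P) = 0 (r(P) = √0*√P = 0*√P = 0)
r(t(j))² = 0² = 0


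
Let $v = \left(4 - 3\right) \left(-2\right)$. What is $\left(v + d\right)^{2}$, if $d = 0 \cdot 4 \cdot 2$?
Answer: $4$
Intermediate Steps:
$d = 0$ ($d = 0 \cdot 2 = 0$)
$v = -2$ ($v = 1 \left(-2\right) = -2$)
$\left(v + d\right)^{2} = \left(-2 + 0\right)^{2} = \left(-2\right)^{2} = 4$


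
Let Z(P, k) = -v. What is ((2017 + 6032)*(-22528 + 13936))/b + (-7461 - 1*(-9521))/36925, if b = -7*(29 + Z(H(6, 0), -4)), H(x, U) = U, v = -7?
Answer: 2026684952/7385 ≈ 2.7443e+5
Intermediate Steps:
Z(P, k) = 7 (Z(P, k) = -1*(-7) = 7)
b = -252 (b = -7*(29 + 7) = -7*36 = -252)
((2017 + 6032)*(-22528 + 13936))/b + (-7461 - 1*(-9521))/36925 = ((2017 + 6032)*(-22528 + 13936))/(-252) + (-7461 - 1*(-9521))/36925 = (8049*(-8592))*(-1/252) + (-7461 + 9521)*(1/36925) = -69157008*(-1/252) + 2060*(1/36925) = 1921028/7 + 412/7385 = 2026684952/7385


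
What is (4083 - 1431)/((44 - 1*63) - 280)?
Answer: -204/23 ≈ -8.8696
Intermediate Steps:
(4083 - 1431)/((44 - 1*63) - 280) = 2652/((44 - 63) - 280) = 2652/(-19 - 280) = 2652/(-299) = 2652*(-1/299) = -204/23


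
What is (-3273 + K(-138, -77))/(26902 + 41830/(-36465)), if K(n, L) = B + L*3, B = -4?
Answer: -6395961/49046980 ≈ -0.13040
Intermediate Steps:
K(n, L) = -4 + 3*L (K(n, L) = -4 + L*3 = -4 + 3*L)
(-3273 + K(-138, -77))/(26902 + 41830/(-36465)) = (-3273 + (-4 + 3*(-77)))/(26902 + 41830/(-36465)) = (-3273 + (-4 - 231))/(26902 + 41830*(-1/36465)) = (-3273 - 235)/(26902 - 8366/7293) = -3508/196187920/7293 = -3508*7293/196187920 = -6395961/49046980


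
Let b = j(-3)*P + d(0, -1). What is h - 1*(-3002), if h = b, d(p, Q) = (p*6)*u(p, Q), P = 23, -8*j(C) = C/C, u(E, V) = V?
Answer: 23993/8 ≈ 2999.1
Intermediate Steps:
j(C) = -⅛ (j(C) = -C/(8*C) = -⅛*1 = -⅛)
d(p, Q) = 6*Q*p (d(p, Q) = (p*6)*Q = (6*p)*Q = 6*Q*p)
b = -23/8 (b = -⅛*23 + 6*(-1)*0 = -23/8 + 0 = -23/8 ≈ -2.8750)
h = -23/8 ≈ -2.8750
h - 1*(-3002) = -23/8 - 1*(-3002) = -23/8 + 3002 = 23993/8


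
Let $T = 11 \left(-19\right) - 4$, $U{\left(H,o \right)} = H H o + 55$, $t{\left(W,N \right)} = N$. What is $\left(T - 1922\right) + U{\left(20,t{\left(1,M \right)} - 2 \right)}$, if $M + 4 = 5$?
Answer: $-2480$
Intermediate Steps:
$M = 1$ ($M = -4 + 5 = 1$)
$U{\left(H,o \right)} = 55 + o H^{2}$ ($U{\left(H,o \right)} = H^{2} o + 55 = o H^{2} + 55 = 55 + o H^{2}$)
$T = -213$ ($T = -209 - 4 = -213$)
$\left(T - 1922\right) + U{\left(20,t{\left(1,M \right)} - 2 \right)} = \left(-213 - 1922\right) + \left(55 + \left(1 - 2\right) 20^{2}\right) = \left(-213 - 1922\right) + \left(55 - 400\right) = \left(-213 - 1922\right) - 345 = -2135 - 345 = -2480$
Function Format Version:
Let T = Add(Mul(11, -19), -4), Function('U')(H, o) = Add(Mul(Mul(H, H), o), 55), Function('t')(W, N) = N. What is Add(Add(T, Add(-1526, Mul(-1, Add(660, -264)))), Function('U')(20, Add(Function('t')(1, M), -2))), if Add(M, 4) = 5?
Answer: -2480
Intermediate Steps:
M = 1 (M = Add(-4, 5) = 1)
Function('U')(H, o) = Add(55, Mul(o, Pow(H, 2))) (Function('U')(H, o) = Add(Mul(Pow(H, 2), o), 55) = Add(Mul(o, Pow(H, 2)), 55) = Add(55, Mul(o, Pow(H, 2))))
T = -213 (T = Add(-209, -4) = -213)
Add(Add(T, Add(-1526, Mul(-1, Add(660, -264)))), Function('U')(20, Add(Function('t')(1, M), -2))) = Add(Add(-213, Add(-1526, Mul(-1, Add(660, -264)))), Add(55, Mul(Add(1, -2), Pow(20, 2)))) = Add(Add(-213, Add(-1526, Mul(-1, 396))), Add(55, Mul(-1, 400))) = Add(Add(-213, Add(-1526, -396)), Add(55, -400)) = Add(Add(-213, -1922), -345) = Add(-2135, -345) = -2480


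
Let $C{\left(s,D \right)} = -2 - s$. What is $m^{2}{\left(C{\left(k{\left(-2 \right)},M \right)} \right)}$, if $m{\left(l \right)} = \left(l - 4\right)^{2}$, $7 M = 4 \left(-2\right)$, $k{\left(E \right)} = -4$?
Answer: $16$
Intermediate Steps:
$M = - \frac{8}{7}$ ($M = \frac{4 \left(-2\right)}{7} = \frac{1}{7} \left(-8\right) = - \frac{8}{7} \approx -1.1429$)
$m{\left(l \right)} = \left(-4 + l\right)^{2}$
$m^{2}{\left(C{\left(k{\left(-2 \right)},M \right)} \right)} = \left(\left(-4 - -2\right)^{2}\right)^{2} = \left(\left(-4 + \left(-2 + 4\right)\right)^{2}\right)^{2} = \left(\left(-4 + 2\right)^{2}\right)^{2} = \left(\left(-2\right)^{2}\right)^{2} = 4^{2} = 16$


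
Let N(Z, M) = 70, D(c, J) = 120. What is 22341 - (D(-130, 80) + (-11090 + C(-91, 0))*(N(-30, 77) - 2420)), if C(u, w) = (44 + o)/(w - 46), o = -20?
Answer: -598931617/23 ≈ -2.6041e+7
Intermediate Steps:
C(u, w) = 24/(-46 + w) (C(u, w) = (44 - 20)/(w - 46) = 24/(-46 + w))
22341 - (D(-130, 80) + (-11090 + C(-91, 0))*(N(-30, 77) - 2420)) = 22341 - (120 + (-11090 + 24/(-46 + 0))*(70 - 2420)) = 22341 - (120 + (-11090 + 24/(-46))*(-2350)) = 22341 - (120 + (-11090 + 24*(-1/46))*(-2350)) = 22341 - (120 + (-11090 - 12/23)*(-2350)) = 22341 - (120 - 255082/23*(-2350)) = 22341 - (120 + 599442700/23) = 22341 - 1*599445460/23 = 22341 - 599445460/23 = -598931617/23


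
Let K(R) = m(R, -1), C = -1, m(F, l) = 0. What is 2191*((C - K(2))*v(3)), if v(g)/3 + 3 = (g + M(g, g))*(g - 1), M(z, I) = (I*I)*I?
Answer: -374661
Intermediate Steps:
M(z, I) = I³ (M(z, I) = I²*I = I³)
K(R) = 0
v(g) = -9 + 3*(-1 + g)*(g + g³) (v(g) = -9 + 3*((g + g³)*(g - 1)) = -9 + 3*((g + g³)*(-1 + g)) = -9 + 3*((-1 + g)*(g + g³)) = -9 + 3*(-1 + g)*(g + g³))
2191*((C - K(2))*v(3)) = 2191*((-1 - 1*0)*(-9 - 3*3 - 3*3³ + 3*3² + 3*3⁴)) = 2191*((-1 + 0)*(-9 - 9 - 3*27 + 3*9 + 3*81)) = 2191*(-(-9 - 9 - 81 + 27 + 243)) = 2191*(-1*171) = 2191*(-171) = -374661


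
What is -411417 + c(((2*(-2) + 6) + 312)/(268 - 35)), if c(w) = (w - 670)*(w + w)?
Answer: -22433257401/54289 ≈ -4.1322e+5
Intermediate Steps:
c(w) = 2*w*(-670 + w) (c(w) = (-670 + w)*(2*w) = 2*w*(-670 + w))
-411417 + c(((2*(-2) + 6) + 312)/(268 - 35)) = -411417 + 2*(((2*(-2) + 6) + 312)/(268 - 35))*(-670 + ((2*(-2) + 6) + 312)/(268 - 35)) = -411417 + 2*(((-4 + 6) + 312)/233)*(-670 + ((-4 + 6) + 312)/233) = -411417 + 2*((2 + 312)*(1/233))*(-670 + (2 + 312)*(1/233)) = -411417 + 2*(314*(1/233))*(-670 + 314*(1/233)) = -411417 + 2*(314/233)*(-670 + 314/233) = -411417 + 2*(314/233)*(-155796/233) = -411417 - 97839888/54289 = -22433257401/54289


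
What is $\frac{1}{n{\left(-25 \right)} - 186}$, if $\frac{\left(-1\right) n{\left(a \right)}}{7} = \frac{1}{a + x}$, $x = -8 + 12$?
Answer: $- \frac{3}{557} \approx -0.005386$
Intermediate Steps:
$x = 4$
$n{\left(a \right)} = - \frac{7}{4 + a}$ ($n{\left(a \right)} = - \frac{7}{a + 4} = - \frac{7}{4 + a}$)
$\frac{1}{n{\left(-25 \right)} - 186} = \frac{1}{- \frac{7}{4 - 25} - 186} = \frac{1}{- \frac{7}{-21} - 186} = \frac{1}{\left(-7\right) \left(- \frac{1}{21}\right) - 186} = \frac{1}{\frac{1}{3} - 186} = \frac{1}{- \frac{557}{3}} = - \frac{3}{557}$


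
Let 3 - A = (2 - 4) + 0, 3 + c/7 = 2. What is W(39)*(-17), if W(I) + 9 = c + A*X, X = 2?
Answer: 102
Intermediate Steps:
c = -7 (c = -21 + 7*2 = -21 + 14 = -7)
A = 5 (A = 3 - ((2 - 4) + 0) = 3 - (-2 + 0) = 3 - 1*(-2) = 3 + 2 = 5)
W(I) = -6 (W(I) = -9 + (-7 + 5*2) = -9 + (-7 + 10) = -9 + 3 = -6)
W(39)*(-17) = -6*(-17) = 102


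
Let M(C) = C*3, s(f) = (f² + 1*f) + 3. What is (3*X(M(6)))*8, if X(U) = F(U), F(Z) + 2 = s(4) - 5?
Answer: 384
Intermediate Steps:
s(f) = 3 + f + f² (s(f) = (f² + f) + 3 = (f + f²) + 3 = 3 + f + f²)
M(C) = 3*C
F(Z) = 16 (F(Z) = -2 + ((3 + 4 + 4²) - 5) = -2 + ((3 + 4 + 16) - 5) = -2 + (23 - 5) = -2 + 18 = 16)
X(U) = 16
(3*X(M(6)))*8 = (3*16)*8 = 48*8 = 384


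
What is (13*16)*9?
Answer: 1872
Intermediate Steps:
(13*16)*9 = 208*9 = 1872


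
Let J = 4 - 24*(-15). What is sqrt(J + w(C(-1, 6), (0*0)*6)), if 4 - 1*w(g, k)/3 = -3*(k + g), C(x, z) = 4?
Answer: 2*sqrt(103) ≈ 20.298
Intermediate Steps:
w(g, k) = 12 + 9*g + 9*k (w(g, k) = 12 - (-9)*(k + g) = 12 - (-9)*(g + k) = 12 - 3*(-3*g - 3*k) = 12 + (9*g + 9*k) = 12 + 9*g + 9*k)
J = 364 (J = 4 + 360 = 364)
sqrt(J + w(C(-1, 6), (0*0)*6)) = sqrt(364 + (12 + 9*4 + 9*((0*0)*6))) = sqrt(364 + (12 + 36 + 9*(0*6))) = sqrt(364 + (12 + 36 + 9*0)) = sqrt(364 + (12 + 36 + 0)) = sqrt(364 + 48) = sqrt(412) = 2*sqrt(103)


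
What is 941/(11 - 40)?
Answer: -941/29 ≈ -32.448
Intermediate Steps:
941/(11 - 40) = 941/(-29) = 941*(-1/29) = -941/29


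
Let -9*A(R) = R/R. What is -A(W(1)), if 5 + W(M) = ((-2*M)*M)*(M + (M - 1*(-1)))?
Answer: ⅑ ≈ 0.11111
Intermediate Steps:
W(M) = -5 - 2*M²*(1 + 2*M) (W(M) = -5 + ((-2*M)*M)*(M + (M - 1*(-1))) = -5 + (-2*M²)*(M + (M + 1)) = -5 + (-2*M²)*(M + (1 + M)) = -5 + (-2*M²)*(1 + 2*M) = -5 - 2*M²*(1 + 2*M))
A(R) = -⅑ (A(R) = -R/(9*R) = -⅑*1 = -⅑)
-A(W(1)) = -1*(-⅑) = ⅑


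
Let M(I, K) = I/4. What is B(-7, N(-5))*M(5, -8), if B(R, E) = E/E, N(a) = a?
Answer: 5/4 ≈ 1.2500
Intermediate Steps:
M(I, K) = I/4 (M(I, K) = I*(¼) = I/4)
B(R, E) = 1
B(-7, N(-5))*M(5, -8) = 1*((¼)*5) = 1*(5/4) = 5/4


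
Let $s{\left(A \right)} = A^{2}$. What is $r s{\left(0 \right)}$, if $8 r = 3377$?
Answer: $0$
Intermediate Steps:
$r = \frac{3377}{8}$ ($r = \frac{1}{8} \cdot 3377 = \frac{3377}{8} \approx 422.13$)
$r s{\left(0 \right)} = \frac{3377 \cdot 0^{2}}{8} = \frac{3377}{8} \cdot 0 = 0$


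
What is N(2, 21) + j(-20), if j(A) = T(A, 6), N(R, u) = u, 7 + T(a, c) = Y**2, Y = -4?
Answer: 30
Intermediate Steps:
T(a, c) = 9 (T(a, c) = -7 + (-4)**2 = -7 + 16 = 9)
j(A) = 9
N(2, 21) + j(-20) = 21 + 9 = 30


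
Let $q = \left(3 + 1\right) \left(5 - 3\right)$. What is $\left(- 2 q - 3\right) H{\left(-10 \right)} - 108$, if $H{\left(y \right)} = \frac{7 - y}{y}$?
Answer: $- \frac{757}{10} \approx -75.7$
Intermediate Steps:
$q = 8$ ($q = 4 \cdot 2 = 8$)
$H{\left(y \right)} = \frac{7 - y}{y}$
$\left(- 2 q - 3\right) H{\left(-10 \right)} - 108 = \left(\left(-2\right) 8 - 3\right) \frac{7 - -10}{-10} - 108 = \left(-16 - 3\right) \left(- \frac{7 + 10}{10}\right) - 108 = - 19 \left(\left(- \frac{1}{10}\right) 17\right) - 108 = \left(-19\right) \left(- \frac{17}{10}\right) - 108 = \frac{323}{10} - 108 = - \frac{757}{10}$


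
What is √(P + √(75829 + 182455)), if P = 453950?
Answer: √(453950 + 2*√64571) ≈ 674.13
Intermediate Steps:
√(P + √(75829 + 182455)) = √(453950 + √(75829 + 182455)) = √(453950 + √258284) = √(453950 + 2*√64571)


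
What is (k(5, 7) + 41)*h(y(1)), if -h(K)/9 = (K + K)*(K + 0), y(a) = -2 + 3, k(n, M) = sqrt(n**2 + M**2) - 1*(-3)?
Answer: -792 - 18*sqrt(74) ≈ -946.84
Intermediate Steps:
k(n, M) = 3 + sqrt(M**2 + n**2) (k(n, M) = sqrt(M**2 + n**2) + 3 = 3 + sqrt(M**2 + n**2))
y(a) = 1
h(K) = -18*K**2 (h(K) = -9*(K + K)*(K + 0) = -9*2*K*K = -18*K**2)
(k(5, 7) + 41)*h(y(1)) = ((3 + sqrt(7**2 + 5**2)) + 41)*(-18*1**2) = ((3 + sqrt(49 + 25)) + 41)*(-18*1) = ((3 + sqrt(74)) + 41)*(-18) = (44 + sqrt(74))*(-18) = -792 - 18*sqrt(74)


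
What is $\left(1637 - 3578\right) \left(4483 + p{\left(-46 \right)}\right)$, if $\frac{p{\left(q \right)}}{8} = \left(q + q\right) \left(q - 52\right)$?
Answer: $-148701951$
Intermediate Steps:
$p{\left(q \right)} = 16 q \left(-52 + q\right)$ ($p{\left(q \right)} = 8 \left(q + q\right) \left(q - 52\right) = 8 \cdot 2 q \left(-52 + q\right) = 16 q \left(-52 + q\right)$)
$\left(1637 - 3578\right) \left(4483 + p{\left(-46 \right)}\right) = \left(1637 - 3578\right) \left(4483 + 16 \left(-46\right) \left(-52 - 46\right)\right) = - 1941 \left(4483 + 16 \left(-46\right) \left(-98\right)\right) = - 1941 \left(4483 + 72128\right) = \left(-1941\right) 76611 = -148701951$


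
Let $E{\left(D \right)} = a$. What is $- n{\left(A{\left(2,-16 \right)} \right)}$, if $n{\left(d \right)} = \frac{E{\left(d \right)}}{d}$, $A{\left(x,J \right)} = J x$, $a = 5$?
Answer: $\frac{5}{32} \approx 0.15625$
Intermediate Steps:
$E{\left(D \right)} = 5$
$n{\left(d \right)} = \frac{5}{d}$
$- n{\left(A{\left(2,-16 \right)} \right)} = - \frac{5}{\left(-16\right) 2} = - \frac{5}{-32} = - \frac{5 \left(-1\right)}{32} = \left(-1\right) \left(- \frac{5}{32}\right) = \frac{5}{32}$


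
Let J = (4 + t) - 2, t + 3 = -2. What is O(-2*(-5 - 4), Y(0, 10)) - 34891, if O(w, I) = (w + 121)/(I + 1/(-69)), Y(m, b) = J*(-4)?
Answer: -28845266/827 ≈ -34879.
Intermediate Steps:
t = -5 (t = -3 - 2 = -5)
J = -3 (J = (4 - 5) - 2 = -1 - 2 = -3)
Y(m, b) = 12 (Y(m, b) = -3*(-4) = 12)
O(w, I) = (121 + w)/(-1/69 + I) (O(w, I) = (121 + w)/(I - 1/69) = (121 + w)/(-1/69 + I))
O(-2*(-5 - 4), Y(0, 10)) - 34891 = 69*(121 - 2*(-5 - 4))/(-1 + 69*12) - 34891 = 69*(121 - 2*(-9))/(-1 + 828) - 34891 = 69*(121 + 18)/827 - 34891 = 69*(1/827)*139 - 34891 = 9591/827 - 34891 = -28845266/827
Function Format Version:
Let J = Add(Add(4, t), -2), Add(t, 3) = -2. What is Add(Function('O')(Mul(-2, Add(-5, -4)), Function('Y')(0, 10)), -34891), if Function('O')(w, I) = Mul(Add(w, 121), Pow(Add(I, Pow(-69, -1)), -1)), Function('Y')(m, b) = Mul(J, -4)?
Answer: Rational(-28845266, 827) ≈ -34879.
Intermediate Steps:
t = -5 (t = Add(-3, -2) = -5)
J = -3 (J = Add(Add(4, -5), -2) = Add(-1, -2) = -3)
Function('Y')(m, b) = 12 (Function('Y')(m, b) = Mul(-3, -4) = 12)
Function('O')(w, I) = Mul(Pow(Add(Rational(-1, 69), I), -1), Add(121, w)) (Function('O')(w, I) = Mul(Add(121, w), Pow(Add(I, Rational(-1, 69)), -1)) = Mul(Add(121, w), Pow(Add(Rational(-1, 69), I), -1)) = Mul(Pow(Add(Rational(-1, 69), I), -1), Add(121, w)))
Add(Function('O')(Mul(-2, Add(-5, -4)), Function('Y')(0, 10)), -34891) = Add(Mul(69, Pow(Add(-1, Mul(69, 12)), -1), Add(121, Mul(-2, Add(-5, -4)))), -34891) = Add(Mul(69, Pow(Add(-1, 828), -1), Add(121, Mul(-2, -9))), -34891) = Add(Mul(69, Pow(827, -1), Add(121, 18)), -34891) = Add(Mul(69, Rational(1, 827), 139), -34891) = Add(Rational(9591, 827), -34891) = Rational(-28845266, 827)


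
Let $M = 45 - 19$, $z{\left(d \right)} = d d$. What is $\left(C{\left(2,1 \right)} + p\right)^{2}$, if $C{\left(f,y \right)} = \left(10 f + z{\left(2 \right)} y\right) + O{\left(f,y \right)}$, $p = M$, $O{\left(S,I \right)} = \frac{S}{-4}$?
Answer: $\frac{9801}{4} \approx 2450.3$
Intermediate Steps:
$O{\left(S,I \right)} = - \frac{S}{4}$ ($O{\left(S,I \right)} = S \left(- \frac{1}{4}\right) = - \frac{S}{4}$)
$z{\left(d \right)} = d^{2}$
$M = 26$ ($M = 45 - 19 = 26$)
$p = 26$
$C{\left(f,y \right)} = 4 y + \frac{39 f}{4}$ ($C{\left(f,y \right)} = \left(10 f + 2^{2} y\right) - \frac{f}{4} = \left(10 f + 4 y\right) - \frac{f}{4} = \left(4 y + 10 f\right) - \frac{f}{4} = 4 y + \frac{39 f}{4}$)
$\left(C{\left(2,1 \right)} + p\right)^{2} = \left(\left(4 \cdot 1 + \frac{39}{4} \cdot 2\right) + 26\right)^{2} = \left(\left(4 + \frac{39}{2}\right) + 26\right)^{2} = \left(\frac{47}{2} + 26\right)^{2} = \left(\frac{99}{2}\right)^{2} = \frac{9801}{4}$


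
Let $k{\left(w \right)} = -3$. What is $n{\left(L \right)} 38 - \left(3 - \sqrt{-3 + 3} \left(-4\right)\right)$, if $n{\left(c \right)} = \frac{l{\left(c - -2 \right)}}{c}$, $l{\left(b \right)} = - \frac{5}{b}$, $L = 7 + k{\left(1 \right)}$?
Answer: $- \frac{131}{12} \approx -10.917$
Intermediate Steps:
$L = 4$ ($L = 7 - 3 = 4$)
$n{\left(c \right)} = - \frac{5}{c \left(2 + c\right)}$ ($n{\left(c \right)} = \frac{\left(-5\right) \frac{1}{c - -2}}{c} = \frac{\left(-5\right) \frac{1}{c + 2}}{c} = \frac{\left(-5\right) \frac{1}{2 + c}}{c} = - \frac{5}{c \left(2 + c\right)}$)
$n{\left(L \right)} 38 - \left(3 - \sqrt{-3 + 3} \left(-4\right)\right) = - \frac{5}{4 \left(2 + 4\right)} 38 - \left(3 - \sqrt{-3 + 3} \left(-4\right)\right) = \left(-5\right) \frac{1}{4} \cdot \frac{1}{6} \cdot 38 - \left(3 - \sqrt{0} \left(-4\right)\right) = \left(-5\right) \frac{1}{4} \cdot \frac{1}{6} \cdot 38 + \left(0 \left(-4\right) - 3\right) = \left(- \frac{5}{24}\right) 38 + \left(0 - 3\right) = - \frac{95}{12} - 3 = - \frac{131}{12}$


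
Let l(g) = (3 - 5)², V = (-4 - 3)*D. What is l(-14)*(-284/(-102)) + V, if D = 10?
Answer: -3002/51 ≈ -58.863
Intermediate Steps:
V = -70 (V = (-4 - 3)*10 = -7*10 = -70)
l(g) = 4 (l(g) = (-2)² = 4)
l(-14)*(-284/(-102)) + V = 4*(-284/(-102)) - 70 = 4*(-284*(-1/102)) - 70 = 4*(142/51) - 70 = 568/51 - 70 = -3002/51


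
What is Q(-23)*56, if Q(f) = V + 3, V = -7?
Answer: -224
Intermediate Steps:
Q(f) = -4 (Q(f) = -7 + 3 = -4)
Q(-23)*56 = -4*56 = -224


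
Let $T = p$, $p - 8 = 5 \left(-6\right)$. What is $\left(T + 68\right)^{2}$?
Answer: $2116$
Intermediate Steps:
$p = -22$ ($p = 8 + 5 \left(-6\right) = 8 - 30 = -22$)
$T = -22$
$\left(T + 68\right)^{2} = \left(-22 + 68\right)^{2} = 46^{2} = 2116$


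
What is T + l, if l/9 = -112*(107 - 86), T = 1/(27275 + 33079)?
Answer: -1277573471/60354 ≈ -21168.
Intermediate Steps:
T = 1/60354 ≈ 1.6569e-5
l = -21168 (l = 9*(-112*(107 - 86)) = 9*(-112*21) = 9*(-2352) = -21168)
T + l = 1/60354 - 21168 = -1277573471/60354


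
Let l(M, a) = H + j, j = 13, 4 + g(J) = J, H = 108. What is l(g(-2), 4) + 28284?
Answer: 28405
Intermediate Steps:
g(J) = -4 + J
l(M, a) = 121 (l(M, a) = 108 + 13 = 121)
l(g(-2), 4) + 28284 = 121 + 28284 = 28405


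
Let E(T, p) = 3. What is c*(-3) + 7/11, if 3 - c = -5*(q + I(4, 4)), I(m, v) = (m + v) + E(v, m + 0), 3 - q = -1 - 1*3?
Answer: -3062/11 ≈ -278.36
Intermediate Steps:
q = 7 (q = 3 - (-1 - 1*3) = 3 - (-1 - 3) = 3 - 1*(-4) = 3 + 4 = 7)
I(m, v) = 3 + m + v (I(m, v) = (m + v) + 3 = 3 + m + v)
c = 93 (c = 3 - (-5)*(7 + (3 + 4 + 4)) = 3 - (-5)*(7 + 11) = 3 - (-5)*18 = 3 - 1*(-90) = 3 + 90 = 93)
c*(-3) + 7/11 = 93*(-3) + 7/11 = -279 + 7*(1/11) = -279 + 7/11 = -3062/11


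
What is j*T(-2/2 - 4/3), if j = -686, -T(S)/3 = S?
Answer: -4802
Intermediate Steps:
T(S) = -3*S
j*T(-2/2 - 4/3) = -(-2058)*(-2/2 - 4/3) = -(-2058)*(-2*½ - 4*⅓) = -(-2058)*(-1 - 4/3) = -(-2058)*(-7)/3 = -686*7 = -4802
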